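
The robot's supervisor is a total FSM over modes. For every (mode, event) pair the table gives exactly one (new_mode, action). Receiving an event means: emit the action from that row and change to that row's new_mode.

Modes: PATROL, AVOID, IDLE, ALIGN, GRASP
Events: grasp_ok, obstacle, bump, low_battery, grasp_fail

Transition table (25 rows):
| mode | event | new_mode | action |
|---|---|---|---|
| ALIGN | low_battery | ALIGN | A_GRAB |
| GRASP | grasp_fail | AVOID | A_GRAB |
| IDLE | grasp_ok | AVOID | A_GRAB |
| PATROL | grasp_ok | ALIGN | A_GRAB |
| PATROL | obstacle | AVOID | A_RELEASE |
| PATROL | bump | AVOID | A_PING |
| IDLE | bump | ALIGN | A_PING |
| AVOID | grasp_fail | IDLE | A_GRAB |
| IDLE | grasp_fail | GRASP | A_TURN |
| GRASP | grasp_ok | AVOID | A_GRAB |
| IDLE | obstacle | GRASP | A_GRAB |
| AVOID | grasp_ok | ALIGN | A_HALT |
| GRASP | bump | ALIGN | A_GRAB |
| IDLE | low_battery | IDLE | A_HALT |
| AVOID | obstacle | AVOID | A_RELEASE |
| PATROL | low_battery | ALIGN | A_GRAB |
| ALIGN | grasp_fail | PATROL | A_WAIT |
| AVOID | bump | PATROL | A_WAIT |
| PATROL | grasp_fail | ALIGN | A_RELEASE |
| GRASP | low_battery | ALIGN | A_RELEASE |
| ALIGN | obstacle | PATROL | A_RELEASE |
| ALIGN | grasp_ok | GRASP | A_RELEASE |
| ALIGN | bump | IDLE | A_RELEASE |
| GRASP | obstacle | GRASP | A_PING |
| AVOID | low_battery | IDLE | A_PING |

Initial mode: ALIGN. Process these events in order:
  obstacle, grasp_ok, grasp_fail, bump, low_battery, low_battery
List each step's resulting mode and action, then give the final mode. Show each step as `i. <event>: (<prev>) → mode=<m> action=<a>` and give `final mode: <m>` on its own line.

1. obstacle: (ALIGN) → mode=PATROL action=A_RELEASE
2. grasp_ok: (PATROL) → mode=ALIGN action=A_GRAB
3. grasp_fail: (ALIGN) → mode=PATROL action=A_WAIT
4. bump: (PATROL) → mode=AVOID action=A_PING
5. low_battery: (AVOID) → mode=IDLE action=A_PING
6. low_battery: (IDLE) → mode=IDLE action=A_HALT

final mode: IDLE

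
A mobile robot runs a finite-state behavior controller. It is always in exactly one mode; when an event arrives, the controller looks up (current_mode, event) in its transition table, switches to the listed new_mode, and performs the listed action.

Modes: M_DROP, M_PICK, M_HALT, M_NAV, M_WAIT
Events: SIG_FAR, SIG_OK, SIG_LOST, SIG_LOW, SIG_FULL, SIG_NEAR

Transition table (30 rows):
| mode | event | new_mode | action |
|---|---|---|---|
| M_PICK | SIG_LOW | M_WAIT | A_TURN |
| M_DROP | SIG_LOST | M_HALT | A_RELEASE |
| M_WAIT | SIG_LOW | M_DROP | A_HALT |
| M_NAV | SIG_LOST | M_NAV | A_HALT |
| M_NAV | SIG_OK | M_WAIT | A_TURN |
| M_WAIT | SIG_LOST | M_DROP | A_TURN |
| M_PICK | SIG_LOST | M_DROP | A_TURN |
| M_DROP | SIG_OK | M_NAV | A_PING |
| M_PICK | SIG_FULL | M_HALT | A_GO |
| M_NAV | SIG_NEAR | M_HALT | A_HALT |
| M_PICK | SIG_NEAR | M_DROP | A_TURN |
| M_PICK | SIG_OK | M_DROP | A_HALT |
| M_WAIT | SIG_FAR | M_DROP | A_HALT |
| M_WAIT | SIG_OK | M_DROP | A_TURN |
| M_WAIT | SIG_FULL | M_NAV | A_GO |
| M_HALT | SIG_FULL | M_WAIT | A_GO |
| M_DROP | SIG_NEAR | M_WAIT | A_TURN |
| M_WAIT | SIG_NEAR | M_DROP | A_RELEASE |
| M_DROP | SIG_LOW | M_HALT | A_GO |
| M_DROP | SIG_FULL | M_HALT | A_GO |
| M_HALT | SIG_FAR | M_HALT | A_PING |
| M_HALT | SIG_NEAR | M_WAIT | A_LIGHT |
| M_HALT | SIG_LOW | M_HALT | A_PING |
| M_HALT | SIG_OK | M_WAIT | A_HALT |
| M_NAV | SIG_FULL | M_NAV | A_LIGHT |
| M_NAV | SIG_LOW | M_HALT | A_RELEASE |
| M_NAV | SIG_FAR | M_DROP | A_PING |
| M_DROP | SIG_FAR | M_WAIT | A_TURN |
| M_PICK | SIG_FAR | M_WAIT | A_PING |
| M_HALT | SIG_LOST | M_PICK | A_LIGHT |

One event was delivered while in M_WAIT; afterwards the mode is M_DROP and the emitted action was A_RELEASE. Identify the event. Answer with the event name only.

SIG_NEAR

try SIG_FAR: (M_WAIT, SIG_FAR) → (M_DROP, A_HALT)
try SIG_OK: (M_WAIT, SIG_OK) → (M_DROP, A_TURN)
try SIG_LOST: (M_WAIT, SIG_LOST) → (M_DROP, A_TURN)
try SIG_LOW: (M_WAIT, SIG_LOW) → (M_DROP, A_HALT)
try SIG_FULL: (M_WAIT, SIG_FULL) → (M_NAV, A_GO)
try SIG_NEAR: (M_WAIT, SIG_NEAR) → (M_DROP, A_RELEASE)  ← matches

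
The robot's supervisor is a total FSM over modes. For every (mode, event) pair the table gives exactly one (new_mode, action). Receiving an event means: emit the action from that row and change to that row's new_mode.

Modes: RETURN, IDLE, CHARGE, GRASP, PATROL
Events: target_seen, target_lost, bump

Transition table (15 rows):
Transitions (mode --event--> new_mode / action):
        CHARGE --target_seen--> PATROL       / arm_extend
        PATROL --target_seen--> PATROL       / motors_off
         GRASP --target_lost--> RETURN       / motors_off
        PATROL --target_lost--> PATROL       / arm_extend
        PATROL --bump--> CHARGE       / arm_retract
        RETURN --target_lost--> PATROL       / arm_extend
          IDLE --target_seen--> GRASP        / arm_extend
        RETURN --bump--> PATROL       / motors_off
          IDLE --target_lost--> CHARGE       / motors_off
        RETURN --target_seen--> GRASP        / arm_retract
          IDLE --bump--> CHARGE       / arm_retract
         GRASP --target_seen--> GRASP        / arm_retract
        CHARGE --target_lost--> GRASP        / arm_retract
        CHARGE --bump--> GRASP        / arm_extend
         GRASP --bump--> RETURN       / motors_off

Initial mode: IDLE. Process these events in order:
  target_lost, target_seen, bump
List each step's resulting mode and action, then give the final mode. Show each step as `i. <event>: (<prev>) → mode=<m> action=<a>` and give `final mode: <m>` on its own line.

final mode: CHARGE

1. target_lost: (IDLE) → mode=CHARGE action=motors_off
2. target_seen: (CHARGE) → mode=PATROL action=arm_extend
3. bump: (PATROL) → mode=CHARGE action=arm_retract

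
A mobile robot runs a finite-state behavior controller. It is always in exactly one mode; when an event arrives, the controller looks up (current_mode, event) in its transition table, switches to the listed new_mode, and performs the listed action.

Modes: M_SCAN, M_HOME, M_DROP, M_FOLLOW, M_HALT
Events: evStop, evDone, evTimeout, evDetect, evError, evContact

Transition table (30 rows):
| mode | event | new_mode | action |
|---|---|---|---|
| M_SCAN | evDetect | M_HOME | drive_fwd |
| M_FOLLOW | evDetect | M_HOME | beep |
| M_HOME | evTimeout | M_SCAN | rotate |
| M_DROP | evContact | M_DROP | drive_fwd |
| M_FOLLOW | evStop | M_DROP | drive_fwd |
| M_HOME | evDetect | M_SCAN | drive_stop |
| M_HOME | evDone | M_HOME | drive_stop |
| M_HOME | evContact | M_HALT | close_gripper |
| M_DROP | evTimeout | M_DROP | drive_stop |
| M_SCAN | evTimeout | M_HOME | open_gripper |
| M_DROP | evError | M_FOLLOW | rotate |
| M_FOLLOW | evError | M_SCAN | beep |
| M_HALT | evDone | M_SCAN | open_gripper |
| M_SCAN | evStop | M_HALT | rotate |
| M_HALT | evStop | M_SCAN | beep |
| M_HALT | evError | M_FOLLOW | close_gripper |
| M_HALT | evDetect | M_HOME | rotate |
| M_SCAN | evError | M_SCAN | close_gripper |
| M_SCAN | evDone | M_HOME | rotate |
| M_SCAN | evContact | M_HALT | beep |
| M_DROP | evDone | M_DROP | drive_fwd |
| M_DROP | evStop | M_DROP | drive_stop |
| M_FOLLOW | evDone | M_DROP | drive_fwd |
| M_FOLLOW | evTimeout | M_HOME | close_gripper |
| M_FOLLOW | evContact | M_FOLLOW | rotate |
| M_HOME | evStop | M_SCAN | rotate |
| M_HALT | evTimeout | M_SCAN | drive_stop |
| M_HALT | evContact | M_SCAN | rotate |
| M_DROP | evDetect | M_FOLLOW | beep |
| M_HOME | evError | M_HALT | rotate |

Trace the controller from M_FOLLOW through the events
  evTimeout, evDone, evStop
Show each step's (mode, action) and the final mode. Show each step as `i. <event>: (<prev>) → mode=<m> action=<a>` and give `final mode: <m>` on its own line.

final mode: M_SCAN

1. evTimeout: (M_FOLLOW) → mode=M_HOME action=close_gripper
2. evDone: (M_HOME) → mode=M_HOME action=drive_stop
3. evStop: (M_HOME) → mode=M_SCAN action=rotate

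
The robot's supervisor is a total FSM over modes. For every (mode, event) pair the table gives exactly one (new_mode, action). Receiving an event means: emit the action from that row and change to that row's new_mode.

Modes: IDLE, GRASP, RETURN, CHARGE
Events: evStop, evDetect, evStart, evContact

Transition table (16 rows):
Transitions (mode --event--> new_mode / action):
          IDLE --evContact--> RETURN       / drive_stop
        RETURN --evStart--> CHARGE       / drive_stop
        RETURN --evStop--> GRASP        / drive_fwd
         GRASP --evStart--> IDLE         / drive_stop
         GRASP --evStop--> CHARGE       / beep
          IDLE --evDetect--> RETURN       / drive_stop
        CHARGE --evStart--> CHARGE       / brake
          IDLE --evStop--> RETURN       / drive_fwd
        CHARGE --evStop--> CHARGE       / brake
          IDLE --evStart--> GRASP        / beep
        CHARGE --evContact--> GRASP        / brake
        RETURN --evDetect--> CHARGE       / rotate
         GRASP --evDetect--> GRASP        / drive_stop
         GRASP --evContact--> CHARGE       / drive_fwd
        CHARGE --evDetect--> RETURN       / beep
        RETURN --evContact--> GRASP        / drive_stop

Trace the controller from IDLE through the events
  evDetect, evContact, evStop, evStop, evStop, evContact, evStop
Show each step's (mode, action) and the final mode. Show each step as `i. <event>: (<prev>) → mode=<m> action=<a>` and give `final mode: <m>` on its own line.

1. evDetect: (IDLE) → mode=RETURN action=drive_stop
2. evContact: (RETURN) → mode=GRASP action=drive_stop
3. evStop: (GRASP) → mode=CHARGE action=beep
4. evStop: (CHARGE) → mode=CHARGE action=brake
5. evStop: (CHARGE) → mode=CHARGE action=brake
6. evContact: (CHARGE) → mode=GRASP action=brake
7. evStop: (GRASP) → mode=CHARGE action=beep

final mode: CHARGE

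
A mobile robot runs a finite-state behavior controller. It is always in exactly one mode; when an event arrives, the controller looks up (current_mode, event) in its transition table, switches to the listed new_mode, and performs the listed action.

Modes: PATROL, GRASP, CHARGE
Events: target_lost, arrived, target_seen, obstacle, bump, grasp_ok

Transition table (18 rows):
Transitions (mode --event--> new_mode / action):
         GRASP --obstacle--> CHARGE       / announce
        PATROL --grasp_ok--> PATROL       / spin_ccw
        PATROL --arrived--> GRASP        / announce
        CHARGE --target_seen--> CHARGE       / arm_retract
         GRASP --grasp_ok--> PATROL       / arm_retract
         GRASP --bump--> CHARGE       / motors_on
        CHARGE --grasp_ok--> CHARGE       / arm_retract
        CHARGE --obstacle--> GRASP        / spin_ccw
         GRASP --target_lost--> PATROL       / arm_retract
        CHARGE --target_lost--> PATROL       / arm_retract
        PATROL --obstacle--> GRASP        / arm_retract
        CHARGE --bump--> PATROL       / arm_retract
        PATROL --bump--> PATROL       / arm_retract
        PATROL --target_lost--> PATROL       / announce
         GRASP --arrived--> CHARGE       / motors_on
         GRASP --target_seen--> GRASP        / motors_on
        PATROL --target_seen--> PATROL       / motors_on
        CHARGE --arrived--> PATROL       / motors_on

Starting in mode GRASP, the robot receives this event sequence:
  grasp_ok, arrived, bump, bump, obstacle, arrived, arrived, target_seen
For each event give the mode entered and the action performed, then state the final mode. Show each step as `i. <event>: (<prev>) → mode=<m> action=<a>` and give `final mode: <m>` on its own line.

final mode: PATROL

1. grasp_ok: (GRASP) → mode=PATROL action=arm_retract
2. arrived: (PATROL) → mode=GRASP action=announce
3. bump: (GRASP) → mode=CHARGE action=motors_on
4. bump: (CHARGE) → mode=PATROL action=arm_retract
5. obstacle: (PATROL) → mode=GRASP action=arm_retract
6. arrived: (GRASP) → mode=CHARGE action=motors_on
7. arrived: (CHARGE) → mode=PATROL action=motors_on
8. target_seen: (PATROL) → mode=PATROL action=motors_on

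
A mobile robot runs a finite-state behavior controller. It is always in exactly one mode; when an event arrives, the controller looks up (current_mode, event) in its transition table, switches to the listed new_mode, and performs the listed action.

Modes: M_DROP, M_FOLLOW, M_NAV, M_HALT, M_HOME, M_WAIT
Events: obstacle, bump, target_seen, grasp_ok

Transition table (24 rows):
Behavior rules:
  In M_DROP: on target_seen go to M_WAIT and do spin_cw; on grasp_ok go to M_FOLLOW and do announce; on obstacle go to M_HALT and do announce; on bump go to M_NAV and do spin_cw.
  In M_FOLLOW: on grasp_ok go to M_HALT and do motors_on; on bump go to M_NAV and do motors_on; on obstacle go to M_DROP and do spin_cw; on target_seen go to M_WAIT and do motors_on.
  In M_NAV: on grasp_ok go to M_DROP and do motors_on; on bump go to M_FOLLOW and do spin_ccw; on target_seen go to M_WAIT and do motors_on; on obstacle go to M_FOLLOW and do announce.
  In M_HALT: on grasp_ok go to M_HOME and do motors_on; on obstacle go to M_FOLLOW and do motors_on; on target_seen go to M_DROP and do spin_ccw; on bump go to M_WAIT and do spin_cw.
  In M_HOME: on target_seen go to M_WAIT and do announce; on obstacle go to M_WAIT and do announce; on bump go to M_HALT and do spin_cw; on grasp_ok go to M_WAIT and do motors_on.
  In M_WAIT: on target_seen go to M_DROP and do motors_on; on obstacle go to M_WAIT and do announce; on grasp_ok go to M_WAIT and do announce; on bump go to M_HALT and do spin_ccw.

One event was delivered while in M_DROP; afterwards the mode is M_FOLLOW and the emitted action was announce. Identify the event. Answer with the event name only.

try obstacle: (M_DROP, obstacle) → (M_HALT, announce)
try bump: (M_DROP, bump) → (M_NAV, spin_cw)
try target_seen: (M_DROP, target_seen) → (M_WAIT, spin_cw)
try grasp_ok: (M_DROP, grasp_ok) → (M_FOLLOW, announce)  ← matches

grasp_ok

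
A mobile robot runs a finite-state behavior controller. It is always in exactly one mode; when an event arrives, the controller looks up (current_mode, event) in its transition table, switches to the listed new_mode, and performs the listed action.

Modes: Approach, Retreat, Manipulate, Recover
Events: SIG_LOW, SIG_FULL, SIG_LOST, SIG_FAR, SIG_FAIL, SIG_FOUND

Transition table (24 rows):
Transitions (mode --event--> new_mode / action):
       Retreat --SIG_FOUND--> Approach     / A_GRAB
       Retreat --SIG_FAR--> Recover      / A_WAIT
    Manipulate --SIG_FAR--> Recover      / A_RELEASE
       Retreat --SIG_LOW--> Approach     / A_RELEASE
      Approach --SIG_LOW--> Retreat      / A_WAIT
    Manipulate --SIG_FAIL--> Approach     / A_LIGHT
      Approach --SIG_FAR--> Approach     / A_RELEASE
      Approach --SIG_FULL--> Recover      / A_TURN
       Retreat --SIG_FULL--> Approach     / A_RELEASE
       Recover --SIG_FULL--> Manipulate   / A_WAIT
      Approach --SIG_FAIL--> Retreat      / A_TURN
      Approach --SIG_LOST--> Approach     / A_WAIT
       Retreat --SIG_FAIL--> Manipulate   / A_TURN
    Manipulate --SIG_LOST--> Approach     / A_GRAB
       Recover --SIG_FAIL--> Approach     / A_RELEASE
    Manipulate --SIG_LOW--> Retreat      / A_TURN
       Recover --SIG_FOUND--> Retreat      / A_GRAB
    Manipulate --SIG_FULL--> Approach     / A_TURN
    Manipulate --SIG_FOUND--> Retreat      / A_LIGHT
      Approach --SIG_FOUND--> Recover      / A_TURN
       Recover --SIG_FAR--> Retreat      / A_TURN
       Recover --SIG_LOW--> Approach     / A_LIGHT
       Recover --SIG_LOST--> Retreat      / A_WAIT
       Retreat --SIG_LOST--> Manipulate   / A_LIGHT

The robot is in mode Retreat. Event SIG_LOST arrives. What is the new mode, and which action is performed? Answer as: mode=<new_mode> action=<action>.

mode=Manipulate action=A_LIGHT

current mode = Retreat; filter table to that mode:
  (Retreat, SIG_FOUND) → (Approach, A_GRAB)
  (Retreat, SIG_FAR) → (Recover, A_WAIT)
  (Retreat, SIG_LOW) → (Approach, A_RELEASE)
  (Retreat, SIG_FULL) → (Approach, A_RELEASE)
  (Retreat, SIG_FAIL) → (Manipulate, A_TURN)
  (Retreat, SIG_LOST) → (Manipulate, A_LIGHT)  ← event matches
event = SIG_LOST selects (Manipulate, A_LIGHT)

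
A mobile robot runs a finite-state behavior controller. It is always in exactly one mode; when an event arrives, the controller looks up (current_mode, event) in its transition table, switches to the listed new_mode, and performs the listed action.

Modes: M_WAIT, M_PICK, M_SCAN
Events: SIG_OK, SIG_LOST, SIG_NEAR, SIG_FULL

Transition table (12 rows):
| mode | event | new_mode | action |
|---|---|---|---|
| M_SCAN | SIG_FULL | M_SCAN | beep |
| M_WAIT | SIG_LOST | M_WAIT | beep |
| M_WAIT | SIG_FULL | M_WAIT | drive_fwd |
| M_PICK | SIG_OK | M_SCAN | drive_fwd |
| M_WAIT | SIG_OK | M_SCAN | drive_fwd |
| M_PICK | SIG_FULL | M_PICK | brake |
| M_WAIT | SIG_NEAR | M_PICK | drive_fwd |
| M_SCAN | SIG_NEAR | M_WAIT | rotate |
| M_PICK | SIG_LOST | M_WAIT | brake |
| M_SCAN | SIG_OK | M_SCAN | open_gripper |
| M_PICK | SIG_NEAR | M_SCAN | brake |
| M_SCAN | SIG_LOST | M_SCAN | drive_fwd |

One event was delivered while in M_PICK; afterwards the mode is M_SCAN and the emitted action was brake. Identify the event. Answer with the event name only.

try SIG_OK: (M_PICK, SIG_OK) → (M_SCAN, drive_fwd)
try SIG_LOST: (M_PICK, SIG_LOST) → (M_WAIT, brake)
try SIG_NEAR: (M_PICK, SIG_NEAR) → (M_SCAN, brake)  ← matches
try SIG_FULL: (M_PICK, SIG_FULL) → (M_PICK, brake)

SIG_NEAR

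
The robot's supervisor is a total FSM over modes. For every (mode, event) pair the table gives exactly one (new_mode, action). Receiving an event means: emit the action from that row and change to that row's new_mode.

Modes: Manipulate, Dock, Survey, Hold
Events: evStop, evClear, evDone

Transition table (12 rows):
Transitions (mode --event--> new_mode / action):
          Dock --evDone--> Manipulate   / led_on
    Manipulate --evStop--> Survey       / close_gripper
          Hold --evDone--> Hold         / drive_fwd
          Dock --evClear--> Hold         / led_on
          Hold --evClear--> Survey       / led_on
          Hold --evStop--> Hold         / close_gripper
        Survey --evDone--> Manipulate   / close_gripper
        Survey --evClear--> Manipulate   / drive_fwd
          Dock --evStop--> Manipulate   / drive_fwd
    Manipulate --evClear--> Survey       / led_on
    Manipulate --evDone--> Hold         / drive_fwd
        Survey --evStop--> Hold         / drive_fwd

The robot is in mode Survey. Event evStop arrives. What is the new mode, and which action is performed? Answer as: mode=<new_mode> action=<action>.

mode=Hold action=drive_fwd

current mode = Survey; filter table to that mode:
  (Survey, evDone) → (Manipulate, close_gripper)
  (Survey, evClear) → (Manipulate, drive_fwd)
  (Survey, evStop) → (Hold, drive_fwd)  ← event matches
event = evStop selects (Hold, drive_fwd)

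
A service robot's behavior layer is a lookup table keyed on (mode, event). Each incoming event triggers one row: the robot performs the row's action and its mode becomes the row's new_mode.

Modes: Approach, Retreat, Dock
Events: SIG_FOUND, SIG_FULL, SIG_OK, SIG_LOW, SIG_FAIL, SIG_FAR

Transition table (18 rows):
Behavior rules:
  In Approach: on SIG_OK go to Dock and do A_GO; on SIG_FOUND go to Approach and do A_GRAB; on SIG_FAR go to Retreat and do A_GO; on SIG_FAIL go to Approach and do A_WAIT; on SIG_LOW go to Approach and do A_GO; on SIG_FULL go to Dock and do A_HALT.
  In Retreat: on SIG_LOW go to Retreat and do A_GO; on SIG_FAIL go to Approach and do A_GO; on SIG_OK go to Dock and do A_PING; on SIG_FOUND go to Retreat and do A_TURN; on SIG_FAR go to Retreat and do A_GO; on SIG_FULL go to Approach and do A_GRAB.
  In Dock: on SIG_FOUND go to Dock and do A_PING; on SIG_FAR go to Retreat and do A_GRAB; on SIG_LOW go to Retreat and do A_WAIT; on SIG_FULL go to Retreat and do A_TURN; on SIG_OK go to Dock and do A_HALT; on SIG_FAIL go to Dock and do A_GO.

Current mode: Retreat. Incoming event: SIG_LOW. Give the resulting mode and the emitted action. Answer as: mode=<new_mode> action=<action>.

mode=Retreat action=A_GO

current mode = Retreat; filter table to that mode:
  (Retreat, SIG_LOW) → (Retreat, A_GO)  ← event matches
  (Retreat, SIG_FAIL) → (Approach, A_GO)
  (Retreat, SIG_OK) → (Dock, A_PING)
  (Retreat, SIG_FOUND) → (Retreat, A_TURN)
  (Retreat, SIG_FAR) → (Retreat, A_GO)
  (Retreat, SIG_FULL) → (Approach, A_GRAB)
event = SIG_LOW selects (Retreat, A_GO)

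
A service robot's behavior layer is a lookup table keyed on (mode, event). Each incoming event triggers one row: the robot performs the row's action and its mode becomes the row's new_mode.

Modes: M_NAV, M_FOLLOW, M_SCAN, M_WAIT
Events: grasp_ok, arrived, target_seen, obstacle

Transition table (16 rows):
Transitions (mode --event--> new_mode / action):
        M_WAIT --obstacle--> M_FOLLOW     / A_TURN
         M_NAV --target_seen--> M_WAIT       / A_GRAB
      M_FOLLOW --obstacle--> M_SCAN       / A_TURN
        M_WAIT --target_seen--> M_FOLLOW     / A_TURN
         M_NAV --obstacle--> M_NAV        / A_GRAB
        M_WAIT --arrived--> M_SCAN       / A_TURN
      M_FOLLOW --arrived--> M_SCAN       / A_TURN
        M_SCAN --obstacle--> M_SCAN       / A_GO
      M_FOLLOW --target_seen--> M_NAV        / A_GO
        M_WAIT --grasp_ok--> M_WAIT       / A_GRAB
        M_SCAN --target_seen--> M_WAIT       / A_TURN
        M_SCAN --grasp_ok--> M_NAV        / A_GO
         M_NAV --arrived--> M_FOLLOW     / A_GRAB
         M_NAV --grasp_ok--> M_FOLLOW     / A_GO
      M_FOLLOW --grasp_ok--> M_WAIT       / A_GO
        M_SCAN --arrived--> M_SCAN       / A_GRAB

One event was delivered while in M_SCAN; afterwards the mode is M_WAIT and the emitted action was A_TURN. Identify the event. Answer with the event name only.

try grasp_ok: (M_SCAN, grasp_ok) → (M_NAV, A_GO)
try arrived: (M_SCAN, arrived) → (M_SCAN, A_GRAB)
try target_seen: (M_SCAN, target_seen) → (M_WAIT, A_TURN)  ← matches
try obstacle: (M_SCAN, obstacle) → (M_SCAN, A_GO)

target_seen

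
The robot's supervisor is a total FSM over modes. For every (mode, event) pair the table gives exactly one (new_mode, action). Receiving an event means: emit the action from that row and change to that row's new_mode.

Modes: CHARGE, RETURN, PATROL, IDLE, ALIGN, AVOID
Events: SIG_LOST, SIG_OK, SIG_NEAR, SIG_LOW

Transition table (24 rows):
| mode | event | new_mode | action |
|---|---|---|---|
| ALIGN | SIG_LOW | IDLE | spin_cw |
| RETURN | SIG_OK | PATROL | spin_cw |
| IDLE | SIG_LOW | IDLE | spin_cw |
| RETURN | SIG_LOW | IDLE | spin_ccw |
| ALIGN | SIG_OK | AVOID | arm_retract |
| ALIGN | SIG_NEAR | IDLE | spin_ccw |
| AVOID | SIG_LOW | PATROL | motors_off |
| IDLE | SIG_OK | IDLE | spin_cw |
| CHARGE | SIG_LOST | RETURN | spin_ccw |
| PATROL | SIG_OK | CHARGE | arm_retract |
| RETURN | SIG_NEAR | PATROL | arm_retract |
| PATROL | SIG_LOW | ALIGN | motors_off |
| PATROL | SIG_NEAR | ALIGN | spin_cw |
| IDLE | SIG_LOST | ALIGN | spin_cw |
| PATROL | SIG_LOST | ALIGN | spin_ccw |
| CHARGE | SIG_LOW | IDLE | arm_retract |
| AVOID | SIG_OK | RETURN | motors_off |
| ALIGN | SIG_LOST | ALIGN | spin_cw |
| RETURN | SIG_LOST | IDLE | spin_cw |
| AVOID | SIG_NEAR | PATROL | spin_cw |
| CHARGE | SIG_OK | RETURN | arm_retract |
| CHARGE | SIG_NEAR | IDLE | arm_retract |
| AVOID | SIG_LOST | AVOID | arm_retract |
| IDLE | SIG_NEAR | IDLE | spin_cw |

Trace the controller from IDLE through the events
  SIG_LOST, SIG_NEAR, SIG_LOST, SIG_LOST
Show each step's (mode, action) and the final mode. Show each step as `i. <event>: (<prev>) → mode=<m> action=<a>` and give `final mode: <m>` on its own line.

1. SIG_LOST: (IDLE) → mode=ALIGN action=spin_cw
2. SIG_NEAR: (ALIGN) → mode=IDLE action=spin_ccw
3. SIG_LOST: (IDLE) → mode=ALIGN action=spin_cw
4. SIG_LOST: (ALIGN) → mode=ALIGN action=spin_cw

final mode: ALIGN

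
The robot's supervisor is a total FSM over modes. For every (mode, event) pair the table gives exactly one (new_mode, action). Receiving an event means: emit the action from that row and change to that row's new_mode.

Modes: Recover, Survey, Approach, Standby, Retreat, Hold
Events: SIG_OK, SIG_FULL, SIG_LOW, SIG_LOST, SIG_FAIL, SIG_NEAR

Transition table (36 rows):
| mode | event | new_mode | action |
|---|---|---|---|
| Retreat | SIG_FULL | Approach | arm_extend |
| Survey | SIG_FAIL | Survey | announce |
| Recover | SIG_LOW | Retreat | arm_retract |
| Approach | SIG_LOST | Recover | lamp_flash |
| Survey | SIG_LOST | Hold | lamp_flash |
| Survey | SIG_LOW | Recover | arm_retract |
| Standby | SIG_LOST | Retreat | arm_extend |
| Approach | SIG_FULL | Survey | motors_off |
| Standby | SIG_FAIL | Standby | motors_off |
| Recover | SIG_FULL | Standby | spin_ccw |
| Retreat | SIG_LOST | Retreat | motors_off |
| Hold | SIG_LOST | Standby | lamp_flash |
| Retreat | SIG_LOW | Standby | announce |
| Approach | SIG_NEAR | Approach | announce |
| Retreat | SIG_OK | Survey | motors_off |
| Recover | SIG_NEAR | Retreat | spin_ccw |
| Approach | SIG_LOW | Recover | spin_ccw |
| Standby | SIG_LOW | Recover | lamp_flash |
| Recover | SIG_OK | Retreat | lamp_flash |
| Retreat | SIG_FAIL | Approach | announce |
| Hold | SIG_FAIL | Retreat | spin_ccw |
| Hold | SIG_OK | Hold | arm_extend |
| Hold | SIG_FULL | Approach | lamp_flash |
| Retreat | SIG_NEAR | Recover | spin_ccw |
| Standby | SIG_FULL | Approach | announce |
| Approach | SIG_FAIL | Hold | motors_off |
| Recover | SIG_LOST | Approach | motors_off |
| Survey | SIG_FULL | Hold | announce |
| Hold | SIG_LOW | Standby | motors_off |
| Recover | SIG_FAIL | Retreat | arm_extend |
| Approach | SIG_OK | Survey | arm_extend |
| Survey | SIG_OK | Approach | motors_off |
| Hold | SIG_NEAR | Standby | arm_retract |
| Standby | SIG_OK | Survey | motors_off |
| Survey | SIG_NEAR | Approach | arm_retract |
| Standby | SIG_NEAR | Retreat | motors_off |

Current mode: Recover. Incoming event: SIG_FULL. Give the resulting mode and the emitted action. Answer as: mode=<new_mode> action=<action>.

mode=Standby action=spin_ccw

current mode = Recover; filter table to that mode:
  (Recover, SIG_LOW) → (Retreat, arm_retract)
  (Recover, SIG_FULL) → (Standby, spin_ccw)  ← event matches
  (Recover, SIG_NEAR) → (Retreat, spin_ccw)
  (Recover, SIG_OK) → (Retreat, lamp_flash)
  (Recover, SIG_LOST) → (Approach, motors_off)
  (Recover, SIG_FAIL) → (Retreat, arm_extend)
event = SIG_FULL selects (Standby, spin_ccw)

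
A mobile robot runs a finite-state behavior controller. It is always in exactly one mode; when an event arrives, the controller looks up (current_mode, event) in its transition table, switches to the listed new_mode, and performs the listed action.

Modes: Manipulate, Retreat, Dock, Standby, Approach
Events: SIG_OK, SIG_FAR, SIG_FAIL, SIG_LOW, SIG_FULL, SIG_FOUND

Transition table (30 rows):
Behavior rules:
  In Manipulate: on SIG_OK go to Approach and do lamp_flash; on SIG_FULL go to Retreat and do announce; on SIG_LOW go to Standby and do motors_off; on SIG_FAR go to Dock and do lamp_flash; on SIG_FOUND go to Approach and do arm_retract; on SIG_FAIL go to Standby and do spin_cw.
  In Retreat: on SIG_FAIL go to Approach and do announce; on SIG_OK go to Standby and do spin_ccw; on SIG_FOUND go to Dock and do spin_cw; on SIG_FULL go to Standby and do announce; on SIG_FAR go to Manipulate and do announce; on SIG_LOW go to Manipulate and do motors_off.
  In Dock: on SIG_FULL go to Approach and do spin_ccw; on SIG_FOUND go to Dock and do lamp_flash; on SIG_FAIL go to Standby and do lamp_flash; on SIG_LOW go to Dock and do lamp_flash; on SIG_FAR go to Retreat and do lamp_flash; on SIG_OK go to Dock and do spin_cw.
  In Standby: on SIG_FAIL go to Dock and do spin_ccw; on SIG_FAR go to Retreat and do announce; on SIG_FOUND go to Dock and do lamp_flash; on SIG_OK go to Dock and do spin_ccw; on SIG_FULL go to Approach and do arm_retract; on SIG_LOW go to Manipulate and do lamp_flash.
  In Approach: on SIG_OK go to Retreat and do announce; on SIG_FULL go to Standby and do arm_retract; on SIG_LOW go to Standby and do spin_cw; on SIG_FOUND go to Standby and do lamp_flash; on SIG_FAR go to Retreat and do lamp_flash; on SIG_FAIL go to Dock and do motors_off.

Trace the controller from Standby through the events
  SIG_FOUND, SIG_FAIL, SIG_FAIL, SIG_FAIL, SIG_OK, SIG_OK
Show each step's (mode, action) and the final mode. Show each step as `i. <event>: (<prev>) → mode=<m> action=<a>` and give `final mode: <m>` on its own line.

1. SIG_FOUND: (Standby) → mode=Dock action=lamp_flash
2. SIG_FAIL: (Dock) → mode=Standby action=lamp_flash
3. SIG_FAIL: (Standby) → mode=Dock action=spin_ccw
4. SIG_FAIL: (Dock) → mode=Standby action=lamp_flash
5. SIG_OK: (Standby) → mode=Dock action=spin_ccw
6. SIG_OK: (Dock) → mode=Dock action=spin_cw

final mode: Dock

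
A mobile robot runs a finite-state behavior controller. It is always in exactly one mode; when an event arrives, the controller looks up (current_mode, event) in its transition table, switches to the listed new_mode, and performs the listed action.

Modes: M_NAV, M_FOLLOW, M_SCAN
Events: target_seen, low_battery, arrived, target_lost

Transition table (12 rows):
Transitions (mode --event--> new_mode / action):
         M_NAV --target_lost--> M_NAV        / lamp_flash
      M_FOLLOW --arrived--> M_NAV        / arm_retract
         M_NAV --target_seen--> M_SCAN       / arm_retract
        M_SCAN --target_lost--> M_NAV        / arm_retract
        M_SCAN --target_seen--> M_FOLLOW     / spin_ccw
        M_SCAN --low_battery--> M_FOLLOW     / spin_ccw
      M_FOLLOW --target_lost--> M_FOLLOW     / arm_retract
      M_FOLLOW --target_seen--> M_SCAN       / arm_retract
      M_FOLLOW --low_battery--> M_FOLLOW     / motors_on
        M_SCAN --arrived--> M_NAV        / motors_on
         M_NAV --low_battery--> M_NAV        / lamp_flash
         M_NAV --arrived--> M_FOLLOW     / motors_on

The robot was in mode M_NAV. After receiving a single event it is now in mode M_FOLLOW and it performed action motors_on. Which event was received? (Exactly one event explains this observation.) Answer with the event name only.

arrived

try target_seen: (M_NAV, target_seen) → (M_SCAN, arm_retract)
try low_battery: (M_NAV, low_battery) → (M_NAV, lamp_flash)
try arrived: (M_NAV, arrived) → (M_FOLLOW, motors_on)  ← matches
try target_lost: (M_NAV, target_lost) → (M_NAV, lamp_flash)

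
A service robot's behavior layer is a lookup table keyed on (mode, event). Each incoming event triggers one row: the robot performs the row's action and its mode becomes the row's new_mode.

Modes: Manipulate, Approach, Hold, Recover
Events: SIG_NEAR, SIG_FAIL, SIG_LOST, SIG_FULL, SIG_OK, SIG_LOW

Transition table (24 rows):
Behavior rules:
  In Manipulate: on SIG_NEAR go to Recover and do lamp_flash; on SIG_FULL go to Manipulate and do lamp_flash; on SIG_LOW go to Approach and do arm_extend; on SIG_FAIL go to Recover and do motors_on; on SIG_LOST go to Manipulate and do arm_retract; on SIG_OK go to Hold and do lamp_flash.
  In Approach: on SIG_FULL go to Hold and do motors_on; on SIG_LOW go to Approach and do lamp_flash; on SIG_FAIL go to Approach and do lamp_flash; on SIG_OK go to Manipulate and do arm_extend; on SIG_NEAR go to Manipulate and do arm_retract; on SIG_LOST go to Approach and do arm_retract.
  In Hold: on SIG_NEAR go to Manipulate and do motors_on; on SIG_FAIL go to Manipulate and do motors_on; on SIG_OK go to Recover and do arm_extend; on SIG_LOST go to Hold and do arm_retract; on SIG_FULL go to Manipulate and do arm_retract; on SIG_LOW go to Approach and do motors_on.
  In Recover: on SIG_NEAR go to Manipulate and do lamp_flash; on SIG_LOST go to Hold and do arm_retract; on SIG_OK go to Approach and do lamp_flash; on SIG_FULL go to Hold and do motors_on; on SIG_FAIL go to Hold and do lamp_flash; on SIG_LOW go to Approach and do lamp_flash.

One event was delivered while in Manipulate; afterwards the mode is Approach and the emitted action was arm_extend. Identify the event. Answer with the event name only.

try SIG_NEAR: (Manipulate, SIG_NEAR) → (Recover, lamp_flash)
try SIG_FAIL: (Manipulate, SIG_FAIL) → (Recover, motors_on)
try SIG_LOST: (Manipulate, SIG_LOST) → (Manipulate, arm_retract)
try SIG_FULL: (Manipulate, SIG_FULL) → (Manipulate, lamp_flash)
try SIG_OK: (Manipulate, SIG_OK) → (Hold, lamp_flash)
try SIG_LOW: (Manipulate, SIG_LOW) → (Approach, arm_extend)  ← matches

SIG_LOW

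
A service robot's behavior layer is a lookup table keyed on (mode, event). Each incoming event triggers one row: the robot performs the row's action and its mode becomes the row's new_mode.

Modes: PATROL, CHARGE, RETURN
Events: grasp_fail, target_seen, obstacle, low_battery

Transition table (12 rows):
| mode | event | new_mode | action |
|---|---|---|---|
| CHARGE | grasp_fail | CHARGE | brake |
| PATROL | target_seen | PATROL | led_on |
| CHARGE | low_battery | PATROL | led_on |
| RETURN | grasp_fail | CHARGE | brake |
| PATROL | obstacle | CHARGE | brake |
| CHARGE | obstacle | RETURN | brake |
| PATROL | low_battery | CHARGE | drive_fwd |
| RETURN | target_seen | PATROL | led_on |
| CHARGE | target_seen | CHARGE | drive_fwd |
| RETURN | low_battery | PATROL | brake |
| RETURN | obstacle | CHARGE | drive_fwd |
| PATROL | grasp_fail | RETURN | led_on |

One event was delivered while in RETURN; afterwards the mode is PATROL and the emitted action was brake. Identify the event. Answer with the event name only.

try grasp_fail: (RETURN, grasp_fail) → (CHARGE, brake)
try target_seen: (RETURN, target_seen) → (PATROL, led_on)
try obstacle: (RETURN, obstacle) → (CHARGE, drive_fwd)
try low_battery: (RETURN, low_battery) → (PATROL, brake)  ← matches

low_battery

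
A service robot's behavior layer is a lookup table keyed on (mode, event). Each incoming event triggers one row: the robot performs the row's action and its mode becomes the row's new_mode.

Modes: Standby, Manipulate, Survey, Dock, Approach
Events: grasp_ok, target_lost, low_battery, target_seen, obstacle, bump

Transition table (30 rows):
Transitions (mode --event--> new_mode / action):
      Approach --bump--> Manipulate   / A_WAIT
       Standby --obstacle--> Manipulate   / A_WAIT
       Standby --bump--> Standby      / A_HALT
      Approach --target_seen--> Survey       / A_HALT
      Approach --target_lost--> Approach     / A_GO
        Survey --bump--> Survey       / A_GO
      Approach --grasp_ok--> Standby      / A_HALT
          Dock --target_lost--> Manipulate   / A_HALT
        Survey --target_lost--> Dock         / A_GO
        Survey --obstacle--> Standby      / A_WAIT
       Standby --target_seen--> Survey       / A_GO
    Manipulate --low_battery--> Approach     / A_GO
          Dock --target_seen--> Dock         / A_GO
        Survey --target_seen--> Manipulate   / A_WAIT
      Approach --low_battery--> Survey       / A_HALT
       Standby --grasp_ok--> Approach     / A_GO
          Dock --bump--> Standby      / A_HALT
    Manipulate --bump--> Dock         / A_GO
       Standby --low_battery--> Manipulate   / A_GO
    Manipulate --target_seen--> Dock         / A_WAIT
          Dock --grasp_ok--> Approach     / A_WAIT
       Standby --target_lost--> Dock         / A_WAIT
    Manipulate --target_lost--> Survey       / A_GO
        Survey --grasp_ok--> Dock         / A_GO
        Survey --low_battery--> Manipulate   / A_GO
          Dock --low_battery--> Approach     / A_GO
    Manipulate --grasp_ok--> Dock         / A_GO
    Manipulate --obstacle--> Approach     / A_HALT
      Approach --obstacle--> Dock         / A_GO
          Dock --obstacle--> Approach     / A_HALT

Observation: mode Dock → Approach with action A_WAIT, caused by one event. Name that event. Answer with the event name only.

try grasp_ok: (Dock, grasp_ok) → (Approach, A_WAIT)  ← matches
try target_lost: (Dock, target_lost) → (Manipulate, A_HALT)
try low_battery: (Dock, low_battery) → (Approach, A_GO)
try target_seen: (Dock, target_seen) → (Dock, A_GO)
try obstacle: (Dock, obstacle) → (Approach, A_HALT)
try bump: (Dock, bump) → (Standby, A_HALT)

grasp_ok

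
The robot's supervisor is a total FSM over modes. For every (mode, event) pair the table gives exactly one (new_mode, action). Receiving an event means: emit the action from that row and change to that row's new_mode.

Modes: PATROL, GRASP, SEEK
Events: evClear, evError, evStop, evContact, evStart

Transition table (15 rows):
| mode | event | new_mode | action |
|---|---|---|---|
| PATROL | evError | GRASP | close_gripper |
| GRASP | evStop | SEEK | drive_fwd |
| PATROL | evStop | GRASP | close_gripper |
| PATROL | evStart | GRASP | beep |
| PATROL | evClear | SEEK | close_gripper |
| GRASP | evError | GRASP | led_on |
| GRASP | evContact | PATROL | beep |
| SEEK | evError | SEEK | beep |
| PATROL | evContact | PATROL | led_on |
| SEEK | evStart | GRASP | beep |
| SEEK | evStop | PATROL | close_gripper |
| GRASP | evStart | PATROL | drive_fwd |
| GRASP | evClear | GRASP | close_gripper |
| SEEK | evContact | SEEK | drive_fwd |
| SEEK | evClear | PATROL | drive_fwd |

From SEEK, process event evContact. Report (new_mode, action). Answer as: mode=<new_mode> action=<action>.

current mode = SEEK; filter table to that mode:
  (SEEK, evError) → (SEEK, beep)
  (SEEK, evStart) → (GRASP, beep)
  (SEEK, evStop) → (PATROL, close_gripper)
  (SEEK, evContact) → (SEEK, drive_fwd)  ← event matches
  (SEEK, evClear) → (PATROL, drive_fwd)
event = evContact selects (SEEK, drive_fwd)

mode=SEEK action=drive_fwd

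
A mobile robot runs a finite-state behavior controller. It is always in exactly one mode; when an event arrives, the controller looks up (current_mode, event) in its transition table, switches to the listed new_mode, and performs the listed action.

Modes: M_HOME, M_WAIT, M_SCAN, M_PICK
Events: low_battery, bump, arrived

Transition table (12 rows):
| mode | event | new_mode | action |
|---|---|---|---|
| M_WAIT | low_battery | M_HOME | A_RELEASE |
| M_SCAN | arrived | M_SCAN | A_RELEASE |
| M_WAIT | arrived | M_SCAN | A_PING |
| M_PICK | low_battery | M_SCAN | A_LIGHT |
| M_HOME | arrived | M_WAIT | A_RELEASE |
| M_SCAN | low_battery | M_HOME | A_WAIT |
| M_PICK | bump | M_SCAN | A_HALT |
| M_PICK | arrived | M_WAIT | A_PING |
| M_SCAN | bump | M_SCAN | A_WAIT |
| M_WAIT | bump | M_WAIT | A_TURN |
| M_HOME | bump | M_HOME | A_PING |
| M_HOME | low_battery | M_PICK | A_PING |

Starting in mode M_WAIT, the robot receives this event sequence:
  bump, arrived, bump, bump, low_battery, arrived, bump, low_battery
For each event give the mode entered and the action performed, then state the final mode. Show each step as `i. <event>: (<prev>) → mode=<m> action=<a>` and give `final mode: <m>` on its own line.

1. bump: (M_WAIT) → mode=M_WAIT action=A_TURN
2. arrived: (M_WAIT) → mode=M_SCAN action=A_PING
3. bump: (M_SCAN) → mode=M_SCAN action=A_WAIT
4. bump: (M_SCAN) → mode=M_SCAN action=A_WAIT
5. low_battery: (M_SCAN) → mode=M_HOME action=A_WAIT
6. arrived: (M_HOME) → mode=M_WAIT action=A_RELEASE
7. bump: (M_WAIT) → mode=M_WAIT action=A_TURN
8. low_battery: (M_WAIT) → mode=M_HOME action=A_RELEASE

final mode: M_HOME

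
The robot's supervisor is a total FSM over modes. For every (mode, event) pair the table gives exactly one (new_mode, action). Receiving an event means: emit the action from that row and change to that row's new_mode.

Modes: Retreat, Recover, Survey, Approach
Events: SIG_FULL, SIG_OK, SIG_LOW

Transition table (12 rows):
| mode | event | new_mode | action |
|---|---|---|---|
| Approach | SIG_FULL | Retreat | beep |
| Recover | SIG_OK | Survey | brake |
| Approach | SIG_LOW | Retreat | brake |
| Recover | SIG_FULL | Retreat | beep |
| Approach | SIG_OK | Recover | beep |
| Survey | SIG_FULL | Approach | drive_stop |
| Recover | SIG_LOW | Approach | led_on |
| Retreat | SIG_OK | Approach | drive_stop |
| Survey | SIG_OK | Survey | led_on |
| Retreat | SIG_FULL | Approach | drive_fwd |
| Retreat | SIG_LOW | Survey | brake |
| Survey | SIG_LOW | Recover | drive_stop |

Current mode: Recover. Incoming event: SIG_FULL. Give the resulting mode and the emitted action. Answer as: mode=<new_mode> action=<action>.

mode=Retreat action=beep

current mode = Recover; filter table to that mode:
  (Recover, SIG_OK) → (Survey, brake)
  (Recover, SIG_FULL) → (Retreat, beep)  ← event matches
  (Recover, SIG_LOW) → (Approach, led_on)
event = SIG_FULL selects (Retreat, beep)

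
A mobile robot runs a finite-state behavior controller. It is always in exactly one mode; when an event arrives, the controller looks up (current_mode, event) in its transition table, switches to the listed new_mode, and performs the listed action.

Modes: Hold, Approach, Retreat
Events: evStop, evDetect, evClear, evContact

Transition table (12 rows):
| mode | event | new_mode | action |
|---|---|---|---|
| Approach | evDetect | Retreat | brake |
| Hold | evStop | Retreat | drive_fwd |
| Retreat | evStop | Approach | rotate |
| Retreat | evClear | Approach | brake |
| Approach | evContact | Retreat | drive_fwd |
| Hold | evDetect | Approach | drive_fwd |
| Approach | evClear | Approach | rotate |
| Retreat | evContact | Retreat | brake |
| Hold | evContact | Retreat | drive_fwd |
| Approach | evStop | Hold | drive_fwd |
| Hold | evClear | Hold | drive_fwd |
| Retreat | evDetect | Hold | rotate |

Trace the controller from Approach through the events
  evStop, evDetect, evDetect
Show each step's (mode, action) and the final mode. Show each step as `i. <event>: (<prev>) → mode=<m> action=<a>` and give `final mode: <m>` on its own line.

1. evStop: (Approach) → mode=Hold action=drive_fwd
2. evDetect: (Hold) → mode=Approach action=drive_fwd
3. evDetect: (Approach) → mode=Retreat action=brake

final mode: Retreat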